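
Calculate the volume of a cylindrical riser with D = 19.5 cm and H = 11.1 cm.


Formula: V = pi * (D/2)^2 * H  (cylinder volume)
Radius = D/2 = 19.5/2 = 9.75 cm
V = pi * 9.75^2 * 11.1 = 3314.9889 cm^3

Answer: 3314.9889 cm^3


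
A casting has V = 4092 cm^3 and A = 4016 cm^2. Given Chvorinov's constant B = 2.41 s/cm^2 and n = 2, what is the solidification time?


Formula: t_s = B * (V/A)^n  (Chvorinov's rule, n=2)
Modulus M = V/A = 4092/4016 = 1.018924 cm
M^2 = 1.018924^2 = 1.038206 cm^2
t_s = 2.41 * 1.038206 = 2.5021 s

Answer: 2.5021 s


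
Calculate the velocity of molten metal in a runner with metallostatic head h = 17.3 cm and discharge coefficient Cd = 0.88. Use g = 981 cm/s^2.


Formula: v = Cd * sqrt(2 * g * h)  (Torricelli with discharge coefficient)
2*g*h = 2 * 981 * 17.3 = 33942.6 cm^2/s^2
sqrt(33942.6) = 184.23518 cm/s
v = 0.88 * 184.23518 = 162.1270 cm/s

162.1270 cm/s


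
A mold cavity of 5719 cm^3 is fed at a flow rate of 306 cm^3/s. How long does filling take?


Formula: t_fill = V_mold / Q_flow
t = 5719 cm^3 / 306 cm^3/s = 18.6895 s


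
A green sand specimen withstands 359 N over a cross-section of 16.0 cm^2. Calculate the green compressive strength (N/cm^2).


Formula: Compressive Strength = Force / Area
Strength = 359 N / 16.0 cm^2 = 22.4375 N/cm^2

Answer: 22.4375 N/cm^2


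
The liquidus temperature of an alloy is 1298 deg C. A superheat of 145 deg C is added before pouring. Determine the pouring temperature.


Formula: T_pour = T_melt + Superheat
T_pour = 1298 + 145 = 1443 deg C


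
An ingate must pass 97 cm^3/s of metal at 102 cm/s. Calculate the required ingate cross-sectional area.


Formula: A_ingate = Q / v  (continuity equation)
A = 97 cm^3/s / 102 cm/s = 0.9510 cm^2

Answer: 0.9510 cm^2


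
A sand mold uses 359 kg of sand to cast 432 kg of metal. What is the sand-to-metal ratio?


Formula: Sand-to-Metal Ratio = W_sand / W_metal
Ratio = 359 kg / 432 kg = 0.8310

Final answer: 0.8310


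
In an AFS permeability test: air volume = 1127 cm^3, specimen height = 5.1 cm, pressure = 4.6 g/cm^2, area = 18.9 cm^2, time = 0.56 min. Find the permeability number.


Formula: Permeability Number P = (V * H) / (p * A * t)
Numerator: V * H = 1127 * 5.1 = 5747.7
Denominator: p * A * t = 4.6 * 18.9 * 0.56 = 48.6864
P = 5747.7 / 48.6864 = 118.0556

Final answer: 118.0556


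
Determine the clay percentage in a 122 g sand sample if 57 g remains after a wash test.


Formula: Clay% = (W_total - W_washed) / W_total * 100
Clay mass = 122 - 57 = 65 g
Clay% = 65 / 122 * 100 = 53.2787%

53.2787%


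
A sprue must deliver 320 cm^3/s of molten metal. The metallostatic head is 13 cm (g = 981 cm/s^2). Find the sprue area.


Formula: v = sqrt(2*g*h), A = Q/v
Velocity: v = sqrt(2 * 981 * 13) = sqrt(25506) = 159.7060 cm/s
Sprue area: A = Q / v = 320 / 159.7060 = 2.0037 cm^2


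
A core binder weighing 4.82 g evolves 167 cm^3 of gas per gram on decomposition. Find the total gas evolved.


Formula: V_gas = W_binder * gas_evolution_rate
V = 4.82 g * 167 cm^3/g = 804.9400 cm^3

Answer: 804.9400 cm^3


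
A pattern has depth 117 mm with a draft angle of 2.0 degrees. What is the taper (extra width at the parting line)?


Formula: taper = depth * tan(draft_angle)
tan(2.0 deg) = 0.0349208
taper = 117 mm * 0.0349208 = 4.0857 mm

4.0857 mm


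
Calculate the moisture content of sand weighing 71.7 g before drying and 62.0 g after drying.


Formula: MC = (W_wet - W_dry) / W_wet * 100
Water mass = 71.7 - 62.0 = 9.7 g
MC = 9.7 / 71.7 * 100 = 13.5286%

Final answer: 13.5286%


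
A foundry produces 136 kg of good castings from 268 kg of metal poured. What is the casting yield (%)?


Formula: Casting Yield = (W_good / W_total) * 100
Yield = (136 kg / 268 kg) * 100 = 50.7463%

Final answer: 50.7463%


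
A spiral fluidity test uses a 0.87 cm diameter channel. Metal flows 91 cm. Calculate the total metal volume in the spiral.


Formula: V = pi * (d/2)^2 * L  (cylinder volume)
Radius = 0.87/2 = 0.435 cm
V = pi * 0.435^2 * 91 = 54.0966 cm^3

Final answer: 54.0966 cm^3


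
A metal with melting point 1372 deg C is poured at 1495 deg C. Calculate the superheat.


Formula: Superheat = T_pour - T_melt
Superheat = 1495 - 1372 = 123 deg C

Final answer: 123 deg C


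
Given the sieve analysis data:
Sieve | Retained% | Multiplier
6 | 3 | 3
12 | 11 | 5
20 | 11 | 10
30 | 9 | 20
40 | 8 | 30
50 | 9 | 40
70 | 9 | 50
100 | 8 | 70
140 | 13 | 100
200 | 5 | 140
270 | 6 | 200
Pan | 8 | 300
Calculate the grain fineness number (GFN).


Formula: GFN = sum(pct * multiplier) / sum(pct)
sum(pct * multiplier) = 7564
sum(pct) = 100
GFN = 7564 / 100 = 75.64


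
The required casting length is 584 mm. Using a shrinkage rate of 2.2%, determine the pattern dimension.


Formula: L_pattern = L_casting * (1 + shrinkage_rate/100)
Shrinkage factor = 1 + 2.2/100 = 1.022
L_pattern = 584 mm * 1.022 = 596.8480 mm


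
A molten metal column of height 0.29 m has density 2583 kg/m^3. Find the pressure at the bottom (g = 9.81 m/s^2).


Formula: P = rho * g * h
rho * g = 2583 * 9.81 = 25339.23 N/m^3
P = 25339.23 * 0.29 = 7348.3767 Pa

Answer: 7348.3767 Pa


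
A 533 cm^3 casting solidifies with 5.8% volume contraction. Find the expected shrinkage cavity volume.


Formula: V_shrink = V_casting * shrinkage_pct / 100
V_shrink = 533 cm^3 * 5.8 / 100 = 30.9140 cm^3

Final answer: 30.9140 cm^3


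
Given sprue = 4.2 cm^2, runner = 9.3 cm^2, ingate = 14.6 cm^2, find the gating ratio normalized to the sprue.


Sprue:Runner:Ingate = 1 : 9.3/4.2 : 14.6/4.2 = 1:2.21:3.48

Answer: 1:2.21:3.48


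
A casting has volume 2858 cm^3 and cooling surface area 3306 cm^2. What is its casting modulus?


Formula: Casting Modulus M = V / A
M = 2858 cm^3 / 3306 cm^2 = 0.8645 cm

0.8645 cm


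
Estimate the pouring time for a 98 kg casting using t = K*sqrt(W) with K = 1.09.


Formula: t = K * sqrt(W)
sqrt(W) = sqrt(98) = 9.89949
t = 1.09 * 9.89949 = 10.7904 s


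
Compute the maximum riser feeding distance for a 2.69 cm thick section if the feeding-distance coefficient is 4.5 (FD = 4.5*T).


Formula: FD = 4.5 * T  (riser feeding-distance rule)
FD = 4.5 * 2.69 cm = 12.1050 cm

12.1050 cm


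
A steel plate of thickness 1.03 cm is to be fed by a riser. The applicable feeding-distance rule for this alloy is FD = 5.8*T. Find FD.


Formula: FD = 5.8 * T  (riser feeding-distance rule)
FD = 5.8 * 1.03 cm = 5.9740 cm

Answer: 5.9740 cm


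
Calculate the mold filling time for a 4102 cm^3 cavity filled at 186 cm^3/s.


Formula: t_fill = V_mold / Q_flow
t = 4102 cm^3 / 186 cm^3/s = 22.0538 s

Final answer: 22.0538 s


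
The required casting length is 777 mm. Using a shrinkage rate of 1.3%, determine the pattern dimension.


Formula: L_pattern = L_casting * (1 + shrinkage_rate/100)
Shrinkage factor = 1 + 1.3/100 = 1.013
L_pattern = 777 mm * 1.013 = 787.1010 mm

Answer: 787.1010 mm


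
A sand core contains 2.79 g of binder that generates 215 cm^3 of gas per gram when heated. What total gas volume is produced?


Formula: V_gas = W_binder * gas_evolution_rate
V = 2.79 g * 215 cm^3/g = 599.8500 cm^3

599.8500 cm^3


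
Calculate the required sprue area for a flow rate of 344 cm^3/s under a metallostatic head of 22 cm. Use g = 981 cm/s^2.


Formula: v = sqrt(2*g*h), A = Q/v
Velocity: v = sqrt(2 * 981 * 22) = sqrt(43164) = 207.7595 cm/s
Sprue area: A = Q / v = 344 / 207.7595 = 1.6558 cm^2

Final answer: 1.6558 cm^2


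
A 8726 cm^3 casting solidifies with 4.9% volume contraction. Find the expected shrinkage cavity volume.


Formula: V_shrink = V_casting * shrinkage_pct / 100
V_shrink = 8726 cm^3 * 4.9 / 100 = 427.5740 cm^3

427.5740 cm^3


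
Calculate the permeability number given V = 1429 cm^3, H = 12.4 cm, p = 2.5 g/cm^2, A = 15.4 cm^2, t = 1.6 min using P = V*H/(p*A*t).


Formula: Permeability Number P = (V * H) / (p * A * t)
Numerator: V * H = 1429 * 12.4 = 17719.6
Denominator: p * A * t = 2.5 * 15.4 * 1.6 = 61.6
P = 17719.6 / 61.6 = 287.6558

287.6558


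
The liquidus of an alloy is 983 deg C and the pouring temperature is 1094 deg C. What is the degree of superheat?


Formula: Superheat = T_pour - T_melt
Superheat = 1094 - 983 = 111 deg C

Answer: 111 deg C


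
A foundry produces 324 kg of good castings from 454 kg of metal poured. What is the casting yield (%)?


Formula: Casting Yield = (W_good / W_total) * 100
Yield = (324 kg / 454 kg) * 100 = 71.3656%

Final answer: 71.3656%


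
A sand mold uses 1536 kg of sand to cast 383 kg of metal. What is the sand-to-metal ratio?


Formula: Sand-to-Metal Ratio = W_sand / W_metal
Ratio = 1536 kg / 383 kg = 4.0104

4.0104


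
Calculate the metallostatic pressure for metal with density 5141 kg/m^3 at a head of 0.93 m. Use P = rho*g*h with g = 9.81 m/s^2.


Formula: P = rho * g * h
rho * g = 5141 * 9.81 = 50433.21 N/m^3
P = 50433.21 * 0.93 = 46902.8853 Pa


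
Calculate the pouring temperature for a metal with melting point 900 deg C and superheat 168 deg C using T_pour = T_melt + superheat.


Formula: T_pour = T_melt + Superheat
T_pour = 900 + 168 = 1068 deg C

Answer: 1068 deg C


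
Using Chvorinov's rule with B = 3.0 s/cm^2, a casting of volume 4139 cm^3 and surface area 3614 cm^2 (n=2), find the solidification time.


Formula: t_s = B * (V/A)^n  (Chvorinov's rule, n=2)
Modulus M = V/A = 4139/3614 = 1.145268 cm
M^2 = 1.145268^2 = 1.311639 cm^2
t_s = 3.0 * 1.311639 = 3.9349 s

3.9349 s


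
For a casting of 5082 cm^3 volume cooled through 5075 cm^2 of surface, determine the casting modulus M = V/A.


Formula: Casting Modulus M = V / A
M = 5082 cm^3 / 5075 cm^2 = 1.0014 cm


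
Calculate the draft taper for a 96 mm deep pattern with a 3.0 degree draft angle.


Formula: taper = depth * tan(draft_angle)
tan(3.0 deg) = 0.0524078
taper = 96 mm * 0.0524078 = 5.0311 mm

Final answer: 5.0311 mm


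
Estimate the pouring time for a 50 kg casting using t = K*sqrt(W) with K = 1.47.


Formula: t = K * sqrt(W)
sqrt(W) = sqrt(50) = 7.07107
t = 1.47 * 7.07107 = 10.3945 s


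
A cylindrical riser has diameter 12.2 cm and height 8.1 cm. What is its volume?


Formula: V = pi * (D/2)^2 * H  (cylinder volume)
Radius = D/2 = 12.2/2 = 6.1 cm
V = pi * 6.1^2 * 8.1 = 946.8792 cm^3

946.8792 cm^3


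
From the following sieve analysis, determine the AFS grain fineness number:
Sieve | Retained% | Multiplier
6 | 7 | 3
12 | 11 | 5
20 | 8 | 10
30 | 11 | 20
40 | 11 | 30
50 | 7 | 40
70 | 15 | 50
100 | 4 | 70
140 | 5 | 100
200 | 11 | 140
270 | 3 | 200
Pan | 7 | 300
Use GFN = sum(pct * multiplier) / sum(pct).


Formula: GFN = sum(pct * multiplier) / sum(pct)
sum(pct * multiplier) = 6756
sum(pct) = 100
GFN = 6756 / 100 = 67.56

Answer: 67.56


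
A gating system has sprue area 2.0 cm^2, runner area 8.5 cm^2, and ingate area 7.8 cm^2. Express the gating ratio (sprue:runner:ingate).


Sprue:Runner:Ingate = 1 : 8.5/2.0 : 7.8/2.0 = 1:4.25:3.90

Final answer: 1:4.25:3.90


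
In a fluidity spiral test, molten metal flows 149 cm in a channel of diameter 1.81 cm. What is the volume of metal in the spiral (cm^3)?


Formula: V = pi * (d/2)^2 * L  (cylinder volume)
Radius = 1.81/2 = 0.905 cm
V = pi * 0.905^2 * 149 = 383.3834 cm^3

Final answer: 383.3834 cm^3


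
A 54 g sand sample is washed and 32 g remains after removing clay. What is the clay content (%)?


Formula: Clay% = (W_total - W_washed) / W_total * 100
Clay mass = 54 - 32 = 22 g
Clay% = 22 / 54 * 100 = 40.7407%


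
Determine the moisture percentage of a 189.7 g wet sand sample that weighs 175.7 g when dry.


Formula: MC = (W_wet - W_dry) / W_wet * 100
Water mass = 189.7 - 175.7 = 14.0 g
MC = 14.0 / 189.7 * 100 = 7.3801%

7.3801%


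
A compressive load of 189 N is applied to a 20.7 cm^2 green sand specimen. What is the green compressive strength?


Formula: Compressive Strength = Force / Area
Strength = 189 N / 20.7 cm^2 = 9.1304 N/cm^2

9.1304 N/cm^2


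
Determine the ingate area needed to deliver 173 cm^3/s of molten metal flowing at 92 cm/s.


Formula: A_ingate = Q / v  (continuity equation)
A = 173 cm^3/s / 92 cm/s = 1.8804 cm^2


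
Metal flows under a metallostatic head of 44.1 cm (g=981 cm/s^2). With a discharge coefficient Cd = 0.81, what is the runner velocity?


Formula: v = Cd * sqrt(2 * g * h)  (Torricelli with discharge coefficient)
2*g*h = 2 * 981 * 44.1 = 86524.2 cm^2/s^2
sqrt(86524.2) = 294.14996 cm/s
v = 0.81 * 294.14996 = 238.2615 cm/s


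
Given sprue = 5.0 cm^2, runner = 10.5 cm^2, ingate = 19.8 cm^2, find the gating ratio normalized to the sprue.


Sprue:Runner:Ingate = 1 : 10.5/5.0 : 19.8/5.0 = 1:2.10:3.96

1:2.10:3.96


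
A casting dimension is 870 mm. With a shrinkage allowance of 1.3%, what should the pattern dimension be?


Formula: L_pattern = L_casting * (1 + shrinkage_rate/100)
Shrinkage factor = 1 + 1.3/100 = 1.013
L_pattern = 870 mm * 1.013 = 881.3100 mm

Final answer: 881.3100 mm


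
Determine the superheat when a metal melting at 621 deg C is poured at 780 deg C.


Formula: Superheat = T_pour - T_melt
Superheat = 780 - 621 = 159 deg C

Final answer: 159 deg C


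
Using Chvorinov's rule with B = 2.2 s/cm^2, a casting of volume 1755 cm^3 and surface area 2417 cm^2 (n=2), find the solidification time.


Formula: t_s = B * (V/A)^n  (Chvorinov's rule, n=2)
Modulus M = V/A = 1755/2417 = 0.726107 cm
M^2 = 0.726107^2 = 0.527231 cm^2
t_s = 2.2 * 0.527231 = 1.1599 s

Answer: 1.1599 s


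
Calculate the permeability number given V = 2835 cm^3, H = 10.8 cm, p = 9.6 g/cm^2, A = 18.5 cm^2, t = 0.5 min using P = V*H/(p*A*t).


Formula: Permeability Number P = (V * H) / (p * A * t)
Numerator: V * H = 2835 * 10.8 = 30618.0
Denominator: p * A * t = 9.6 * 18.5 * 0.5 = 88.8
P = 30618.0 / 88.8 = 344.7973

Final answer: 344.7973


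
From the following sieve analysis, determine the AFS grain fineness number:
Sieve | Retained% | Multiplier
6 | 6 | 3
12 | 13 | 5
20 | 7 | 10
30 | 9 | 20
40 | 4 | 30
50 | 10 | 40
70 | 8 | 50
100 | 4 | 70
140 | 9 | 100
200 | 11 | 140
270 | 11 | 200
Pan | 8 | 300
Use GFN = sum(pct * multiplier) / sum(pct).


Formula: GFN = sum(pct * multiplier) / sum(pct)
sum(pct * multiplier) = 8573
sum(pct) = 100
GFN = 8573 / 100 = 85.73


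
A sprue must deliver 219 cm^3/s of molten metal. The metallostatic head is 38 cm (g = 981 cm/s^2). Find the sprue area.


Formula: v = sqrt(2*g*h), A = Q/v
Velocity: v = sqrt(2 * 981 * 38) = sqrt(74556) = 273.0494 cm/s
Sprue area: A = Q / v = 219 / 273.0494 = 0.8021 cm^2

Answer: 0.8021 cm^2


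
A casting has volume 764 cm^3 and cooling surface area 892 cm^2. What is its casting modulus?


Formula: Casting Modulus M = V / A
M = 764 cm^3 / 892 cm^2 = 0.8565 cm

Answer: 0.8565 cm


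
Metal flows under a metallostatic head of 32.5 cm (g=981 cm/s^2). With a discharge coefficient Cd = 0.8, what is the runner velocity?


Formula: v = Cd * sqrt(2 * g * h)  (Torricelli with discharge coefficient)
2*g*h = 2 * 981 * 32.5 = 63765.0 cm^2/s^2
sqrt(63765.0) = 252.51733 cm/s
v = 0.8 * 252.51733 = 202.0139 cm/s

202.0139 cm/s


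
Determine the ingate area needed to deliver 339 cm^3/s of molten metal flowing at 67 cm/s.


Formula: A_ingate = Q / v  (continuity equation)
A = 339 cm^3/s / 67 cm/s = 5.0597 cm^2

Final answer: 5.0597 cm^2


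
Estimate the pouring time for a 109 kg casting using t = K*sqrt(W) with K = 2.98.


Formula: t = K * sqrt(W)
sqrt(W) = sqrt(109) = 10.44031
t = 2.98 * 10.44031 = 31.1121 s

31.1121 s


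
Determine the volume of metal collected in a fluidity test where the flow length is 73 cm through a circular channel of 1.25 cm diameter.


Formula: V = pi * (d/2)^2 * L  (cylinder volume)
Radius = 1.25/2 = 0.625 cm
V = pi * 0.625^2 * 73 = 89.5845 cm^3


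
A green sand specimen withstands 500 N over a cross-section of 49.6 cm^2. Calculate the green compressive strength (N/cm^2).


Formula: Compressive Strength = Force / Area
Strength = 500 N / 49.6 cm^2 = 10.0806 N/cm^2

Answer: 10.0806 N/cm^2


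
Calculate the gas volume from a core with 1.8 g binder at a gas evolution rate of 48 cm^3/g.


Formula: V_gas = W_binder * gas_evolution_rate
V = 1.8 g * 48 cm^3/g = 86.4000 cm^3


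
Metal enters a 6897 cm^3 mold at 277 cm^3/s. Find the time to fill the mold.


Formula: t_fill = V_mold / Q_flow
t = 6897 cm^3 / 277 cm^3/s = 24.8989 s

Answer: 24.8989 s


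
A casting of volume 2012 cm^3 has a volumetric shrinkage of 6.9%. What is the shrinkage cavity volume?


Formula: V_shrink = V_casting * shrinkage_pct / 100
V_shrink = 2012 cm^3 * 6.9 / 100 = 138.8280 cm^3

Final answer: 138.8280 cm^3


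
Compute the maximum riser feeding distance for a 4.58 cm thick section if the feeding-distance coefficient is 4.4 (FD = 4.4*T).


Formula: FD = 4.4 * T  (riser feeding-distance rule)
FD = 4.4 * 4.58 cm = 20.1520 cm

Final answer: 20.1520 cm


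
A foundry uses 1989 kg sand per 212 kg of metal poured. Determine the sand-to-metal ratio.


Formula: Sand-to-Metal Ratio = W_sand / W_metal
Ratio = 1989 kg / 212 kg = 9.3821

Answer: 9.3821


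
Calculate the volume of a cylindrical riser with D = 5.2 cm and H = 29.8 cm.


Formula: V = pi * (D/2)^2 * H  (cylinder volume)
Radius = D/2 = 5.2/2 = 2.6 cm
V = pi * 2.6^2 * 29.8 = 632.8676 cm^3

632.8676 cm^3


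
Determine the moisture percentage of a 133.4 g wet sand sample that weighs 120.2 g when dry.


Formula: MC = (W_wet - W_dry) / W_wet * 100
Water mass = 133.4 - 120.2 = 13.2 g
MC = 13.2 / 133.4 * 100 = 9.8951%

Final answer: 9.8951%


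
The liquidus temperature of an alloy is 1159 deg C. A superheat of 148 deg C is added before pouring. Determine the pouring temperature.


Formula: T_pour = T_melt + Superheat
T_pour = 1159 + 148 = 1307 deg C

Answer: 1307 deg C


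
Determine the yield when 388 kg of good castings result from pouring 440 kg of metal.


Formula: Casting Yield = (W_good / W_total) * 100
Yield = (388 kg / 440 kg) * 100 = 88.1818%

Answer: 88.1818%


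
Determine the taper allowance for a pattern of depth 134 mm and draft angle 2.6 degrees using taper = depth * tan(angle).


Formula: taper = depth * tan(draft_angle)
tan(2.6 deg) = 0.0454097
taper = 134 mm * 0.0454097 = 6.0849 mm


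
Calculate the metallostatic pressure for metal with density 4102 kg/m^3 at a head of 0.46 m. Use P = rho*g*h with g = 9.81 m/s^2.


Formula: P = rho * g * h
rho * g = 4102 * 9.81 = 40240.62 N/m^3
P = 40240.62 * 0.46 = 18510.6852 Pa

Final answer: 18510.6852 Pa


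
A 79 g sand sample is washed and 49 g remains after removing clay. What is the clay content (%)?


Formula: Clay% = (W_total - W_washed) / W_total * 100
Clay mass = 79 - 49 = 30 g
Clay% = 30 / 79 * 100 = 37.9747%


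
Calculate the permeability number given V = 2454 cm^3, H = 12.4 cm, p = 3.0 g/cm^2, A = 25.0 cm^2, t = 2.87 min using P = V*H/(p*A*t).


Formula: Permeability Number P = (V * H) / (p * A * t)
Numerator: V * H = 2454 * 12.4 = 30429.6
Denominator: p * A * t = 3.0 * 25.0 * 2.87 = 215.25
P = 30429.6 / 215.25 = 141.3686

141.3686


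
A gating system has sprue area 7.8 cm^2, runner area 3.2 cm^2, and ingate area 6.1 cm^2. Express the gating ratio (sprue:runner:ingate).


Sprue:Runner:Ingate = 1 : 3.2/7.8 : 6.1/7.8 = 1:0.41:0.78

Final answer: 1:0.41:0.78


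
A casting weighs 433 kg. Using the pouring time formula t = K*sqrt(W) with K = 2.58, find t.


Formula: t = K * sqrt(W)
sqrt(W) = sqrt(433) = 20.80865
t = 2.58 * 20.80865 = 53.6863 s

53.6863 s


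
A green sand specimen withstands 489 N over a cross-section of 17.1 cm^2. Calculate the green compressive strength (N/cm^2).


Formula: Compressive Strength = Force / Area
Strength = 489 N / 17.1 cm^2 = 28.5965 N/cm^2

Answer: 28.5965 N/cm^2


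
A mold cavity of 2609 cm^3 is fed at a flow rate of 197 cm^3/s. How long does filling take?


Formula: t_fill = V_mold / Q_flow
t = 2609 cm^3 / 197 cm^3/s = 13.2437 s

13.2437 s


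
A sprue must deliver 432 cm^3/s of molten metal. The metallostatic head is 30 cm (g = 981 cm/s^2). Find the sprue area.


Formula: v = sqrt(2*g*h), A = Q/v
Velocity: v = sqrt(2 * 981 * 30) = sqrt(58860) = 242.6108 cm/s
Sprue area: A = Q / v = 432 / 242.6108 = 1.7806 cm^2


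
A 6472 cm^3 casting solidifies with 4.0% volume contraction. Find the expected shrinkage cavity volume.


Formula: V_shrink = V_casting * shrinkage_pct / 100
V_shrink = 6472 cm^3 * 4.0 / 100 = 258.8800 cm^3


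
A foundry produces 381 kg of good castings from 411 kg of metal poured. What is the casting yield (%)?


Formula: Casting Yield = (W_good / W_total) * 100
Yield = (381 kg / 411 kg) * 100 = 92.7007%

Final answer: 92.7007%


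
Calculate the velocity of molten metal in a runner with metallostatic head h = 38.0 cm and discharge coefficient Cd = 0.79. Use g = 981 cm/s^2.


Formula: v = Cd * sqrt(2 * g * h)  (Torricelli with discharge coefficient)
2*g*h = 2 * 981 * 38.0 = 74556.0 cm^2/s^2
sqrt(74556.0) = 273.04945 cm/s
v = 0.79 * 273.04945 = 215.7091 cm/s

215.7091 cm/s


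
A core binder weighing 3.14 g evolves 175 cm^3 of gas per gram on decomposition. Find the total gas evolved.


Formula: V_gas = W_binder * gas_evolution_rate
V = 3.14 g * 175 cm^3/g = 549.5000 cm^3

549.5000 cm^3


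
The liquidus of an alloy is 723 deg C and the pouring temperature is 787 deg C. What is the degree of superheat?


Formula: Superheat = T_pour - T_melt
Superheat = 787 - 723 = 64 deg C

Answer: 64 deg C


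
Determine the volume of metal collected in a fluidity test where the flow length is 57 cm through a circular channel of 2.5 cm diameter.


Formula: V = pi * (d/2)^2 * L  (cylinder volume)
Radius = 2.5/2 = 1.25 cm
V = pi * 1.25^2 * 57 = 279.7981 cm^3

Final answer: 279.7981 cm^3


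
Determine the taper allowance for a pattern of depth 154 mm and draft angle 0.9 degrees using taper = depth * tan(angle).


Formula: taper = depth * tan(draft_angle)
tan(0.9 deg) = 0.0157093
taper = 154 mm * 0.0157093 = 2.4192 mm

Answer: 2.4192 mm


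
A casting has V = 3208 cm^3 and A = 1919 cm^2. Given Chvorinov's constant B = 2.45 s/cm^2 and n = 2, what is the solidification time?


Formula: t_s = B * (V/A)^n  (Chvorinov's rule, n=2)
Modulus M = V/A = 3208/1919 = 1.671704 cm
M^2 = 1.671704^2 = 2.794594 cm^2
t_s = 2.45 * 2.794594 = 6.8468 s

6.8468 s


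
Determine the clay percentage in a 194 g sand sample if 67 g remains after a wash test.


Formula: Clay% = (W_total - W_washed) / W_total * 100
Clay mass = 194 - 67 = 127 g
Clay% = 127 / 194 * 100 = 65.4639%


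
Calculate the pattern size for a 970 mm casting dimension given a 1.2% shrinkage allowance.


Formula: L_pattern = L_casting * (1 + shrinkage_rate/100)
Shrinkage factor = 1 + 1.2/100 = 1.012
L_pattern = 970 mm * 1.012 = 981.6400 mm

Final answer: 981.6400 mm


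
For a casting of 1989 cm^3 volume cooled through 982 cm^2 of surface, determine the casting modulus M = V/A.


Formula: Casting Modulus M = V / A
M = 1989 cm^3 / 982 cm^2 = 2.0255 cm


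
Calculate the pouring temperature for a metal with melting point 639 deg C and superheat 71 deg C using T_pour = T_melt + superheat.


Formula: T_pour = T_melt + Superheat
T_pour = 639 + 71 = 710 deg C


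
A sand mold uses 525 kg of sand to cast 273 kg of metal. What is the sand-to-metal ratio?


Formula: Sand-to-Metal Ratio = W_sand / W_metal
Ratio = 525 kg / 273 kg = 1.9231

Final answer: 1.9231


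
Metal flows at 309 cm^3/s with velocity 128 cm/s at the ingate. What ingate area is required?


Formula: A_ingate = Q / v  (continuity equation)
A = 309 cm^3/s / 128 cm/s = 2.4141 cm^2


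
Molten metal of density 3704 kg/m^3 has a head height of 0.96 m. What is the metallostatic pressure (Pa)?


Formula: P = rho * g * h
rho * g = 3704 * 9.81 = 36336.24 N/m^3
P = 36336.24 * 0.96 = 34882.7904 Pa


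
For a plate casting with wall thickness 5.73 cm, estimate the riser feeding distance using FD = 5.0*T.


Formula: FD = 5.0 * T  (riser feeding-distance rule)
FD = 5.0 * 5.73 cm = 28.6500 cm


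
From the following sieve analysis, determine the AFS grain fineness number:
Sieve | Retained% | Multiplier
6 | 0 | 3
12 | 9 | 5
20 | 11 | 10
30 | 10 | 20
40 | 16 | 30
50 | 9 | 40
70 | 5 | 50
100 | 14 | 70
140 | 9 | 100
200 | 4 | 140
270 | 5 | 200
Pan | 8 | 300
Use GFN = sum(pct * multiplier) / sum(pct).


Formula: GFN = sum(pct * multiplier) / sum(pct)
sum(pct * multiplier) = 7285
sum(pct) = 100
GFN = 7285 / 100 = 72.85

Final answer: 72.85


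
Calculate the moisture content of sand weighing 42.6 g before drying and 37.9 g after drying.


Formula: MC = (W_wet - W_dry) / W_wet * 100
Water mass = 42.6 - 37.9 = 4.7 g
MC = 4.7 / 42.6 * 100 = 11.0329%

Answer: 11.0329%


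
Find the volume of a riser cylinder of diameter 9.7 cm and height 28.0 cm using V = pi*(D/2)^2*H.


Formula: V = pi * (D/2)^2 * H  (cylinder volume)
Radius = D/2 = 9.7/2 = 4.85 cm
V = pi * 4.85^2 * 28.0 = 2069.1472 cm^3


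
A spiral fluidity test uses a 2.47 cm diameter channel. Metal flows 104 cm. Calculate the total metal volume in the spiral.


Formula: V = pi * (d/2)^2 * L  (cylinder volume)
Radius = 2.47/2 = 1.235 cm
V = pi * 1.235^2 * 104 = 498.3301 cm^3

498.3301 cm^3


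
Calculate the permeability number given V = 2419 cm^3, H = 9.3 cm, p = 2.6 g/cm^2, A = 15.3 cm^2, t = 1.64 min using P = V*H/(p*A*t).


Formula: Permeability Number P = (V * H) / (p * A * t)
Numerator: V * H = 2419 * 9.3 = 22496.7
Denominator: p * A * t = 2.6 * 15.3 * 1.64 = 65.2392
P = 22496.7 / 65.2392 = 344.8341

Final answer: 344.8341


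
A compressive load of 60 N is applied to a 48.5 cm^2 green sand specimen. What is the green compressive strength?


Formula: Compressive Strength = Force / Area
Strength = 60 N / 48.5 cm^2 = 1.2371 N/cm^2

1.2371 N/cm^2


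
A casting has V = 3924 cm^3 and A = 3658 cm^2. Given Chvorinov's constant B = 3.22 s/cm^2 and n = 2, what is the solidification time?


Formula: t_s = B * (V/A)^n  (Chvorinov's rule, n=2)
Modulus M = V/A = 3924/3658 = 1.072717 cm
M^2 = 1.072717^2 = 1.150722 cm^2
t_s = 3.22 * 1.150722 = 3.7053 s

Final answer: 3.7053 s


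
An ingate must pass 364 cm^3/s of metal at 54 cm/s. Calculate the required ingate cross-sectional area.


Formula: A_ingate = Q / v  (continuity equation)
A = 364 cm^3/s / 54 cm/s = 6.7407 cm^2


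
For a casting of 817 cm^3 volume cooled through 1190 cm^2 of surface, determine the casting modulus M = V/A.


Formula: Casting Modulus M = V / A
M = 817 cm^3 / 1190 cm^2 = 0.6866 cm


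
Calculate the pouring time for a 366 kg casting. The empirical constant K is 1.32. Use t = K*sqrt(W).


Formula: t = K * sqrt(W)
sqrt(W) = sqrt(366) = 19.13113
t = 1.32 * 19.13113 = 25.2531 s


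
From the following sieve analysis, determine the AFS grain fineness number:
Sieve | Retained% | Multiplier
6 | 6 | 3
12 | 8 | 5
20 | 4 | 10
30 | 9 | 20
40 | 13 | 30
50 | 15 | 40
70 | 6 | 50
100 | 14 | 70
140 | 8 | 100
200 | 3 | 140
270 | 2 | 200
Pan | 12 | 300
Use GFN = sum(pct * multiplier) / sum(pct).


Formula: GFN = sum(pct * multiplier) / sum(pct)
sum(pct * multiplier) = 7768
sum(pct) = 100
GFN = 7768 / 100 = 77.68


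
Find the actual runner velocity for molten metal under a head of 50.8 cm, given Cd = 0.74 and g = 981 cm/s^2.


Formula: v = Cd * sqrt(2 * g * h)  (Torricelli with discharge coefficient)
2*g*h = 2 * 981 * 50.8 = 99669.6 cm^2/s^2
sqrt(99669.6) = 315.70493 cm/s
v = 0.74 * 315.70493 = 233.6216 cm/s

Answer: 233.6216 cm/s


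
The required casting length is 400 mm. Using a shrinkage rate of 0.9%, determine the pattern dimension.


Formula: L_pattern = L_casting * (1 + shrinkage_rate/100)
Shrinkage factor = 1 + 0.9/100 = 1.009
L_pattern = 400 mm * 1.009 = 403.6000 mm

Final answer: 403.6000 mm


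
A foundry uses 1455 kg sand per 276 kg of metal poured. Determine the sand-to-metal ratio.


Formula: Sand-to-Metal Ratio = W_sand / W_metal
Ratio = 1455 kg / 276 kg = 5.2717

5.2717


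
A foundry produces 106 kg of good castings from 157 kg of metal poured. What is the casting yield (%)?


Formula: Casting Yield = (W_good / W_total) * 100
Yield = (106 kg / 157 kg) * 100 = 67.5159%


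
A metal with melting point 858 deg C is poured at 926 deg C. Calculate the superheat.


Formula: Superheat = T_pour - T_melt
Superheat = 926 - 858 = 68 deg C

Final answer: 68 deg C


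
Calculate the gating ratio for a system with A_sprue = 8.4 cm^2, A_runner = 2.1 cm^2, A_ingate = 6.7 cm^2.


Sprue:Runner:Ingate = 1 : 2.1/8.4 : 6.7/8.4 = 1:0.25:0.80

Answer: 1:0.25:0.80


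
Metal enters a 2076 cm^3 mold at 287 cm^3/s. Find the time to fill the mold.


Formula: t_fill = V_mold / Q_flow
t = 2076 cm^3 / 287 cm^3/s = 7.2334 s

Final answer: 7.2334 s


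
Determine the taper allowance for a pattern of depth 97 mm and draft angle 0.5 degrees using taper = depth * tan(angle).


Formula: taper = depth * tan(draft_angle)
tan(0.5 deg) = 0.0087269
taper = 97 mm * 0.0087269 = 0.8465 mm

Answer: 0.8465 mm


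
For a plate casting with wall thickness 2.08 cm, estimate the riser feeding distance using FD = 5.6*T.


Formula: FD = 5.6 * T  (riser feeding-distance rule)
FD = 5.6 * 2.08 cm = 11.6480 cm


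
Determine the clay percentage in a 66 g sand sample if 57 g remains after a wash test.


Formula: Clay% = (W_total - W_washed) / W_total * 100
Clay mass = 66 - 57 = 9 g
Clay% = 9 / 66 * 100 = 13.6364%

13.6364%


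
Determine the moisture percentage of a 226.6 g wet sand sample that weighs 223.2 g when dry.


Formula: MC = (W_wet - W_dry) / W_wet * 100
Water mass = 226.6 - 223.2 = 3.4 g
MC = 3.4 / 226.6 * 100 = 1.5004%

1.5004%


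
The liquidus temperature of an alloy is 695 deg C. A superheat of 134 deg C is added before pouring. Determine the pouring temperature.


Formula: T_pour = T_melt + Superheat
T_pour = 695 + 134 = 829 deg C


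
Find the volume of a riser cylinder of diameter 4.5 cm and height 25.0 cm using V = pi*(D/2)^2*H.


Formula: V = pi * (D/2)^2 * H  (cylinder volume)
Radius = D/2 = 4.5/2 = 2.25 cm
V = pi * 2.25^2 * 25.0 = 397.6078 cm^3

Final answer: 397.6078 cm^3


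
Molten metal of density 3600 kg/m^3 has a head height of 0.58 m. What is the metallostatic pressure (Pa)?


Formula: P = rho * g * h
rho * g = 3600 * 9.81 = 35316.0 N/m^3
P = 35316.0 * 0.58 = 20483.2800 Pa


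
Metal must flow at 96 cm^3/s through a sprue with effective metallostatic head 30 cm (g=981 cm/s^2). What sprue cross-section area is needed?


Formula: v = sqrt(2*g*h), A = Q/v
Velocity: v = sqrt(2 * 981 * 30) = sqrt(58860) = 242.6108 cm/s
Sprue area: A = Q / v = 96 / 242.6108 = 0.3957 cm^2


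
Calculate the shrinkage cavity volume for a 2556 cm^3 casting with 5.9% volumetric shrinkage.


Formula: V_shrink = V_casting * shrinkage_pct / 100
V_shrink = 2556 cm^3 * 5.9 / 100 = 150.8040 cm^3

150.8040 cm^3


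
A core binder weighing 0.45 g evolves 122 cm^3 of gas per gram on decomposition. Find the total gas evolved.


Formula: V_gas = W_binder * gas_evolution_rate
V = 0.45 g * 122 cm^3/g = 54.9000 cm^3

Final answer: 54.9000 cm^3


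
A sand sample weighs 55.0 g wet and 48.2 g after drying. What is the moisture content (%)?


Formula: MC = (W_wet - W_dry) / W_wet * 100
Water mass = 55.0 - 48.2 = 6.8 g
MC = 6.8 / 55.0 * 100 = 12.3636%

Answer: 12.3636%


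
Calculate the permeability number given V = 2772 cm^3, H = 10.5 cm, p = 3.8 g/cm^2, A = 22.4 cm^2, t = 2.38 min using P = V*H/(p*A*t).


Formula: Permeability Number P = (V * H) / (p * A * t)
Numerator: V * H = 2772 * 10.5 = 29106.0
Denominator: p * A * t = 3.8 * 22.4 * 2.38 = 202.5856
P = 29106.0 / 202.5856 = 143.6726

Final answer: 143.6726


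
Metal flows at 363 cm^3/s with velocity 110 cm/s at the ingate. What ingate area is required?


Formula: A_ingate = Q / v  (continuity equation)
A = 363 cm^3/s / 110 cm/s = 3.3000 cm^2

3.3000 cm^2


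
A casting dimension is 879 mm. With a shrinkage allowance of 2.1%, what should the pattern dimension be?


Formula: L_pattern = L_casting * (1 + shrinkage_rate/100)
Shrinkage factor = 1 + 2.1/100 = 1.021
L_pattern = 879 mm * 1.021 = 897.4590 mm


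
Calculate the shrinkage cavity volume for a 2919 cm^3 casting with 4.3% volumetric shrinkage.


Formula: V_shrink = V_casting * shrinkage_pct / 100
V_shrink = 2919 cm^3 * 4.3 / 100 = 125.5170 cm^3

125.5170 cm^3


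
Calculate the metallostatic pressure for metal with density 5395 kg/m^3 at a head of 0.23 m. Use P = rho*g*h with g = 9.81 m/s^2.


Formula: P = rho * g * h
rho * g = 5395 * 9.81 = 52924.95 N/m^3
P = 52924.95 * 0.23 = 12172.7385 Pa


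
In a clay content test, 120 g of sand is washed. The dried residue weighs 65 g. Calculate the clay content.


Formula: Clay% = (W_total - W_washed) / W_total * 100
Clay mass = 120 - 65 = 55 g
Clay% = 55 / 120 * 100 = 45.8333%

Final answer: 45.8333%


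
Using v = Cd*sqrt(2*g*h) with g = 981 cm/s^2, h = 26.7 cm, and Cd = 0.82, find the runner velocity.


Formula: v = Cd * sqrt(2 * g * h)  (Torricelli with discharge coefficient)
2*g*h = 2 * 981 * 26.7 = 52385.4 cm^2/s^2
sqrt(52385.4) = 228.87857 cm/s
v = 0.82 * 228.87857 = 187.6804 cm/s

Answer: 187.6804 cm/s


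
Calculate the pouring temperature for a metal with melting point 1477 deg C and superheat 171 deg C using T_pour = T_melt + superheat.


Formula: T_pour = T_melt + Superheat
T_pour = 1477 + 171 = 1648 deg C

1648 deg C


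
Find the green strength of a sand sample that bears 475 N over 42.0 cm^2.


Formula: Compressive Strength = Force / Area
Strength = 475 N / 42.0 cm^2 = 11.3095 N/cm^2

11.3095 N/cm^2


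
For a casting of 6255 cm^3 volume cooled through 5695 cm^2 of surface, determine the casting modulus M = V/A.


Formula: Casting Modulus M = V / A
M = 6255 cm^3 / 5695 cm^2 = 1.0983 cm

Answer: 1.0983 cm


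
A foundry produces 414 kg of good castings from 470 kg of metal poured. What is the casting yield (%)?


Formula: Casting Yield = (W_good / W_total) * 100
Yield = (414 kg / 470 kg) * 100 = 88.0851%

Answer: 88.0851%


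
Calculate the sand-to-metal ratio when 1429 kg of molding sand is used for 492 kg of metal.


Formula: Sand-to-Metal Ratio = W_sand / W_metal
Ratio = 1429 kg / 492 kg = 2.9045

Answer: 2.9045


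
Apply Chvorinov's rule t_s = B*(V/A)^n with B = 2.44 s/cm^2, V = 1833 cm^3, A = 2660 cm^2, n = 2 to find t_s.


Formula: t_s = B * (V/A)^n  (Chvorinov's rule, n=2)
Modulus M = V/A = 1833/2660 = 0.689098 cm
M^2 = 0.689098^2 = 0.474856 cm^2
t_s = 2.44 * 0.474856 = 1.1586 s

Answer: 1.1586 s


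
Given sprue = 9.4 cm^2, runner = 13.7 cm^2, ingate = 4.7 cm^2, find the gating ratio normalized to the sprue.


Sprue:Runner:Ingate = 1 : 13.7/9.4 : 4.7/9.4 = 1:1.46:0.50

Final answer: 1:1.46:0.50


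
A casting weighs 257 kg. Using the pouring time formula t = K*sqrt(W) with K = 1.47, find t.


Formula: t = K * sqrt(W)
sqrt(W) = sqrt(257) = 16.03122
t = 1.47 * 16.03122 = 23.5659 s

23.5659 s


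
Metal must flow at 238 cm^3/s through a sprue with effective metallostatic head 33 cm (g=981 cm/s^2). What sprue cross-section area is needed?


Formula: v = sqrt(2*g*h), A = Q/v
Velocity: v = sqrt(2 * 981 * 33) = sqrt(64746) = 254.4524 cm/s
Sprue area: A = Q / v = 238 / 254.4524 = 0.9353 cm^2

Answer: 0.9353 cm^2


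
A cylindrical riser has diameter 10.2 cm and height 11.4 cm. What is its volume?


Formula: V = pi * (D/2)^2 * H  (cylinder volume)
Radius = D/2 = 10.2/2 = 5.1 cm
V = pi * 5.1^2 * 11.4 = 931.5262 cm^3

Answer: 931.5262 cm^3


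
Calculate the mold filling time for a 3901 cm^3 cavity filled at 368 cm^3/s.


Formula: t_fill = V_mold / Q_flow
t = 3901 cm^3 / 368 cm^3/s = 10.6005 s

Answer: 10.6005 s


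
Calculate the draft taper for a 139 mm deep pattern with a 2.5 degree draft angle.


Formula: taper = depth * tan(draft_angle)
tan(2.5 deg) = 0.0436609
taper = 139 mm * 0.0436609 = 6.0689 mm

6.0689 mm


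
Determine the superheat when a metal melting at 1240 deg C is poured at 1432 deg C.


Formula: Superheat = T_pour - T_melt
Superheat = 1432 - 1240 = 192 deg C

192 deg C


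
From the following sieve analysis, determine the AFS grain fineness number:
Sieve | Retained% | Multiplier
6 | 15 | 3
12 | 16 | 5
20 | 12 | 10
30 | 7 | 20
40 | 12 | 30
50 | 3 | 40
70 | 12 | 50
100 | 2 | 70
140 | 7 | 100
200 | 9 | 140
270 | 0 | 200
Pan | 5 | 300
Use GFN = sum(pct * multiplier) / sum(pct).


Formula: GFN = sum(pct * multiplier) / sum(pct)
sum(pct * multiplier) = 5065
sum(pct) = 100
GFN = 5065 / 100 = 50.65


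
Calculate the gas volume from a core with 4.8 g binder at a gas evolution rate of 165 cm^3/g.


Formula: V_gas = W_binder * gas_evolution_rate
V = 4.8 g * 165 cm^3/g = 792.0000 cm^3


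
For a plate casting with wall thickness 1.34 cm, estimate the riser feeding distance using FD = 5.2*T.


Formula: FD = 5.2 * T  (riser feeding-distance rule)
FD = 5.2 * 1.34 cm = 6.9680 cm


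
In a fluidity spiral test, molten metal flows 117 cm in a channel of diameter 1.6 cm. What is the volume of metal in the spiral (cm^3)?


Formula: V = pi * (d/2)^2 * L  (cylinder volume)
Radius = 1.6/2 = 0.8 cm
V = pi * 0.8^2 * 117 = 235.2425 cm^3


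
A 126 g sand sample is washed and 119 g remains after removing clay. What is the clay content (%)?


Formula: Clay% = (W_total - W_washed) / W_total * 100
Clay mass = 126 - 119 = 7 g
Clay% = 7 / 126 * 100 = 5.5556%

5.5556%


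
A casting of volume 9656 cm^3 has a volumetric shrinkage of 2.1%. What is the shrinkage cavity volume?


Formula: V_shrink = V_casting * shrinkage_pct / 100
V_shrink = 9656 cm^3 * 2.1 / 100 = 202.7760 cm^3

202.7760 cm^3


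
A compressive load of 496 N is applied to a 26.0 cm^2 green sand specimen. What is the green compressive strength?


Formula: Compressive Strength = Force / Area
Strength = 496 N / 26.0 cm^2 = 19.0769 N/cm^2

Final answer: 19.0769 N/cm^2


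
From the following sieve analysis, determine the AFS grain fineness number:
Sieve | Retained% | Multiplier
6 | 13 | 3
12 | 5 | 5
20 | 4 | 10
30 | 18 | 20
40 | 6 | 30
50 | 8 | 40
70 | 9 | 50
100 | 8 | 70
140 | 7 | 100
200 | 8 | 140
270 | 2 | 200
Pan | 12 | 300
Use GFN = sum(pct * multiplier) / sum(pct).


Formula: GFN = sum(pct * multiplier) / sum(pct)
sum(pct * multiplier) = 7794
sum(pct) = 100
GFN = 7794 / 100 = 77.94

Answer: 77.94


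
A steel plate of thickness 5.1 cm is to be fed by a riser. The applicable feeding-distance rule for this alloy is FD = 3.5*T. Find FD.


Formula: FD = 3.5 * T  (riser feeding-distance rule)
FD = 3.5 * 5.1 cm = 17.8500 cm

Answer: 17.8500 cm


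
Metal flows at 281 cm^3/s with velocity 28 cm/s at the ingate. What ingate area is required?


Formula: A_ingate = Q / v  (continuity equation)
A = 281 cm^3/s / 28 cm/s = 10.0357 cm^2

Final answer: 10.0357 cm^2


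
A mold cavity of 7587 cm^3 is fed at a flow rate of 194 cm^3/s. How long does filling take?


Formula: t_fill = V_mold / Q_flow
t = 7587 cm^3 / 194 cm^3/s = 39.1082 s

Answer: 39.1082 s


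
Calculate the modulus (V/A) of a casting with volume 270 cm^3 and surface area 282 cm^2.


Formula: Casting Modulus M = V / A
M = 270 cm^3 / 282 cm^2 = 0.9574 cm

0.9574 cm


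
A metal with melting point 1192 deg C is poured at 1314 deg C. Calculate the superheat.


Formula: Superheat = T_pour - T_melt
Superheat = 1314 - 1192 = 122 deg C

122 deg C


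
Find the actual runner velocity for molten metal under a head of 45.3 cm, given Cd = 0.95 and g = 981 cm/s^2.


Formula: v = Cd * sqrt(2 * g * h)  (Torricelli with discharge coefficient)
2*g*h = 2 * 981 * 45.3 = 88878.6 cm^2/s^2
sqrt(88878.6) = 298.12514 cm/s
v = 0.95 * 298.12514 = 283.2189 cm/s

283.2189 cm/s
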